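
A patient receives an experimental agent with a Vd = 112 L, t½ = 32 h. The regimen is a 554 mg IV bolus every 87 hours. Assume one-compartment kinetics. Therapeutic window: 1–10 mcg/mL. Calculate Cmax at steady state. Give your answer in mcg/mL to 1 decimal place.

τ/t½ = 87/32 ≈ 2.7188, so fraction remaining f = (1/2)^(87/32) ≈ 0.1519.
At steady state, accumulation factor R = 1/(1 − e^(−kτ)) ≈ 1.1791.
Single-dose peak C₀ = D/Vd = 554/112 ≈ 4.946 mcg/mL.
Cmax,ss = C₀/(1 − f) ≈ 4.946/0.8481 ≈ 5.832 mcg/mL.
Peak 5.8 mcg/mL vs MTC 10 mcg/mL: below toxic threshold.

5.8 mcg/mL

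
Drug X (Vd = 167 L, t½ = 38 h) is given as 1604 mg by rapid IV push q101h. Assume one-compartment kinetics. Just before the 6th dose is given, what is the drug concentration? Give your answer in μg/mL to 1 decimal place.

f = (1/2)^(τ/t½) = (1/2)^(101/38) ≈ 0.1585.
C₀ = D/Vd = 1604/167 ≈ 9.605 μg/mL.
Before the 6th dose, 5 doses have been given. Superposition: Cmin = C₀·(f + f² + … + f^5).
≈ 9.605 × (0.1585 + 0.0251 + 0.0040 + 0.0006 + 0.0001) ≈ 9.605 × 0.1883 ≈ 1.809 μg/mL.

1.8 μg/mL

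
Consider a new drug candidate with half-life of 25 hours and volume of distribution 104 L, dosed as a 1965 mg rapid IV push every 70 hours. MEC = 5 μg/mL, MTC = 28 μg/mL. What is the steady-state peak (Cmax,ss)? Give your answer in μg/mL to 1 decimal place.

22.1 μg/mL

τ/t½ = 70/25 ≈ 2.8, so fraction remaining f = (1/2)^(70/25) ≈ 0.1436.
Accumulation ratio R = 1/(1 − f) ≈ 1/0.8564 ≈ 1.1677.
Single-dose peak C₀ = D/Vd = 1965/104 ≈ 18.894 μg/mL.
Steady-state peak Cmax,ss = C₀·R ≈ 18.894 × 1.1677 ≈ 22.063 μg/mL.
Peak 22.1 μg/mL vs MTC 28 μg/mL: below toxic threshold.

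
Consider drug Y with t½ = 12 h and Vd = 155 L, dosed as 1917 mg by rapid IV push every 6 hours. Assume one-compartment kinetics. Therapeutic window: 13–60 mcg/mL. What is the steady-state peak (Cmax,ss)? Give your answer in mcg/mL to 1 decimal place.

42.2 mcg/mL

τ/t½ = 6/12 ≈ 0.5, so fraction remaining f = (1/2)^(6/12) ≈ 0.7071.
Accumulation ratio R = 1/(1 − f) ≈ 1/0.2929 ≈ 3.4141.
Each bolus raises the concentration by D/Vd = 1917/155 ≈ 12.368 mcg/mL.
Steady-state peak Cmax,ss = C₀·R ≈ 12.368 × 3.4141 ≈ 42.226 mcg/mL.
Peak 42.2 mcg/mL vs MTC 60 mcg/mL: below toxic threshold.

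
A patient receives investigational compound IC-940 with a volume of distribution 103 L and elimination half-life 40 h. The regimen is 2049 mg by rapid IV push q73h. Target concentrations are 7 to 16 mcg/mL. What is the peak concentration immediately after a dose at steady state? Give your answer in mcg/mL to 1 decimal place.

Over one 73-h interval, 73/40 ≈ 1.825 half-lives elapse, leaving f ≈ 0.2822 of each dose.
Accumulation ratio R = 1/(1 − f) ≈ 1/0.7178 ≈ 1.3931.
Each bolus raises the concentration by D/Vd = 2049/103 ≈ 19.893 mcg/mL.
Steady-state peak Cmax,ss = C₀·R ≈ 19.893 × 1.3931 ≈ 27.713 mcg/mL.
Peak 27.7 mcg/mL vs MTC 16 mcg/mL: exceeds toxic threshold.

27.7 mcg/mL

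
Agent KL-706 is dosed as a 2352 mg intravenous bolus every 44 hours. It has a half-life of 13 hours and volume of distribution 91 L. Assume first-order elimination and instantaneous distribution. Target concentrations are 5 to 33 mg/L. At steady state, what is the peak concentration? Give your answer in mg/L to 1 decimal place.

k = ln2/t½ = ln2/13 ≈ 0.053319 h⁻¹; fraction remaining f = e^(−kτ) = e^(−0.053319×44) ≈ 0.0957.
Accumulation ratio R = 1/(1 − f) ≈ 1/0.9043 ≈ 1.1058.
Single-dose peak C₀ = D/Vd = 2352/91 ≈ 25.846 mg/L.
Steady-state peak Cmax,ss = C₀·R ≈ 25.846 × 1.1058 ≈ 28.581 mg/L.
Peak 28.6 mg/L vs MTC 33 mg/L: below toxic threshold.

28.6 mg/L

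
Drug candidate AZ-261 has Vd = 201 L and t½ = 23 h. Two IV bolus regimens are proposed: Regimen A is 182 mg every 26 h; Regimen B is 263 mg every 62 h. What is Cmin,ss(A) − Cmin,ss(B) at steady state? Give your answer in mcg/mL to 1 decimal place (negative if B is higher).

Regimen A: f = (1/2)^(26/23) ≈ 0.4568; Cmin,ss = (182/201)·f/(1−f) ≈ 0.761 mcg/mL.
Regimen B: f = (1/2)^(62/23) ≈ 0.1544; Cmin,ss = (263/201)·f/(1−f) ≈ 0.239 mcg/mL.
Difference ≈ 0.761 − 0.239 ≈ 0.522 mcg/mL.

0.5 mcg/mL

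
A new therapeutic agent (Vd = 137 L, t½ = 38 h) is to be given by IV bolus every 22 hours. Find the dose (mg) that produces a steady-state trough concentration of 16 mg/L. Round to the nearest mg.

τ/t½ = 22/38 ≈ 0.57895, so f = (1/2)^(22/38) ≈ 0.669452.
Cmin,ss = (D/Vd)·f/(1−f), so D = Cmin,ss·Vd·(1−f)/f.
D = 16 × 137 × (1−f)/f ≈ 16 × 137 × 0.49376 ≈ 1082.32 mg.

1082 mg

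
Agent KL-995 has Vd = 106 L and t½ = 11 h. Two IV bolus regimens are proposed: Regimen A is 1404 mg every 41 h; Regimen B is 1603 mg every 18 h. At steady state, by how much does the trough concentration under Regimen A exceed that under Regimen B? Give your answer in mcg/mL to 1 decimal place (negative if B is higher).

-6.1 mcg/mL

Regimen A: f = (1/2)^(41/11) ≈ 0.0755; Cmin,ss = (1404/106)·f/(1−f) ≈ 1.082 mcg/mL.
Regimen B: f = (1/2)^(18/11) ≈ 0.3217; Cmin,ss = (1603/106)·f/(1−f) ≈ 7.172 mcg/mL.
Difference ≈ 1.082 − 7.172 ≈ -6.090 mcg/mL.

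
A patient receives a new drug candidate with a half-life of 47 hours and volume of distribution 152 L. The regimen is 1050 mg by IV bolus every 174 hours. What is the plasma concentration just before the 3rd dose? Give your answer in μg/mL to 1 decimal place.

f = (1/2)^(τ/t½) = (1/2)^(174/47) ≈ 0.0768.
C₀ = D/Vd = 1050/152 ≈ 6.908 μg/mL.
Before the 3rd dose, 2 doses have been given. Superposition: Cmin = C₀·(f + f²).
≈ 6.908 × (0.0768 + 0.0059) ≈ 6.908 × 0.0827 ≈ 0.571 μg/mL.

0.6 μg/mL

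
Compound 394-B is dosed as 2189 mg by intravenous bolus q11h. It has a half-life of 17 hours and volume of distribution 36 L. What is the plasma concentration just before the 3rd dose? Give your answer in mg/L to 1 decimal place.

f = (1/2)^(τ/t½) = (1/2)^(11/17) ≈ 0.6386.
C₀ = D/Vd = 2189/36 ≈ 60.806 mg/L.
Before the 3rd dose, 2 doses have been given. Superposition: Cmin = C₀·(f + f²).
≈ 60.806 × (0.6386 + 0.4078) ≈ 60.806 × 1.0464 ≈ 63.627 mg/L.

63.6 mg/L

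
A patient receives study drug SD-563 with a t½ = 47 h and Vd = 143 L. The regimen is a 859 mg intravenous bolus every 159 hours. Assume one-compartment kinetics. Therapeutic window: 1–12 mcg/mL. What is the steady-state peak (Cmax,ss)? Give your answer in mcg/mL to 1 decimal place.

Over one 159-h interval, 159/47 ≈ 3.383 half-lives elapse, leaving f ≈ 0.0959 of each dose.
Accumulation ratio R = 1/(1 − f) ≈ 1/0.9041 ≈ 1.1061.
Single-dose peak C₀ = D/Vd = 859/143 ≈ 6.007 mcg/mL.
Cmax,ss = C₀/(1 − f) ≈ 6.007/0.9041 ≈ 6.644 mcg/mL.
Peak 6.6 mcg/mL vs MTC 12 mcg/mL: below toxic threshold.

6.6 mcg/mL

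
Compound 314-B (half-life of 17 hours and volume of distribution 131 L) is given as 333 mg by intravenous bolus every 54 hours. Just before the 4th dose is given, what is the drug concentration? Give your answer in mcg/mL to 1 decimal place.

f = (1/2)^(τ/t½) = (1/2)^(54/17) ≈ 0.1106.
C₀ = D/Vd = 333/131 ≈ 2.542 mcg/mL.
Before the 4th dose, 3 doses have been given. Superposition: Cmin = C₀·(f + f² + … + f^3).
≈ 2.542 × (0.1106 + 0.0122 + 0.0014) ≈ 2.542 × 0.1242 ≈ 0.316 mcg/mL.

0.3 mcg/mL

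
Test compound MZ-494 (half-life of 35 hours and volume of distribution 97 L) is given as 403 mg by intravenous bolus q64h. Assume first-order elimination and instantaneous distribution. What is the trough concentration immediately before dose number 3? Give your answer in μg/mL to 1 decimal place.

1.5 μg/mL

f = (1/2)^(τ/t½) = (1/2)^(64/35) ≈ 0.2815.
C₀ = D/Vd = 403/97 ≈ 4.155 μg/mL.
Before the 3rd dose, 2 doses have been given. Superposition: Cmin = C₀·(f + f²).
≈ 4.155 × (0.2815 + 0.0792) ≈ 4.155 × 0.3607 ≈ 1.499 μg/mL.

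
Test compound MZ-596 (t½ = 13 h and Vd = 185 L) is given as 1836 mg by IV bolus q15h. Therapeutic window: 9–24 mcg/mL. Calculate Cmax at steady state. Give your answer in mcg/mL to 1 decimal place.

k = ln2/t½ = ln2/13 ≈ 0.053319 h⁻¹; fraction remaining f = e^(−kτ) = e^(−0.053319×15) ≈ 0.4494.
At steady state, accumulation factor R = 1/(1 − e^(−kτ)) ≈ 1.8162.
Each bolus raises the concentration by D/Vd = 1836/185 ≈ 9.924 mcg/mL.
Steady-state peak Cmax,ss = C₀·R ≈ 9.924 × 1.8162 ≈ 18.024 mcg/mL.
Peak 18.0 mcg/mL vs MTC 24 mcg/mL: below toxic threshold.

18.0 mcg/mL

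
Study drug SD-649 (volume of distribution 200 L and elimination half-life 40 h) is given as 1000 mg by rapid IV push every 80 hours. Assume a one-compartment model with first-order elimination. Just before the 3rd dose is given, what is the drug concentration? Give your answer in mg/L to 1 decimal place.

1.6 mg/L

f = (1/2)^(τ/t½) = (1/2)^(80/40) ≈ 0.2500.
C₀ = D/Vd = 1000/200 ≈ 5.000 mg/L.
Before the 3rd dose, 2 doses have been given. Superposition: Cmin = C₀·(f + f²).
≈ 5.000 × (0.2500 + 0.0625) ≈ 5.000 × 0.3125 ≈ 1.562 mg/L.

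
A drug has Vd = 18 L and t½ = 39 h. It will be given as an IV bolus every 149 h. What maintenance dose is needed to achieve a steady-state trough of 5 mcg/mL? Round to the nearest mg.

τ/t½ = 149/39 ≈ 3.8205, so f = (1/2)^(149/39) ≈ 0.070780.
Cmin,ss = (D/Vd)·f/(1−f), so D = Cmin,ss·Vd·(1−f)/f.
D = 5 × 18 × (1−f)/f ≈ 5 × 18 × 13.12828 ≈ 1181.55 mg.

1182 mg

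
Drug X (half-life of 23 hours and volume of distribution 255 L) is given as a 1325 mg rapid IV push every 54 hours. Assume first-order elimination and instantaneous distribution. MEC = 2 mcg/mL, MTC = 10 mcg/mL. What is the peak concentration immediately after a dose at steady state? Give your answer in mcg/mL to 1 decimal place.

6.5 mcg/mL

k = ln2/t½ = ln2/23 ≈ 0.030137 h⁻¹; fraction remaining f = e^(−kτ) = e^(−0.030137×54) ≈ 0.1964.
At steady state, accumulation factor R = 1/(1 − e^(−kτ)) ≈ 1.2444.
Single-dose peak C₀ = D/Vd = 1325/255 ≈ 5.196 mcg/mL.
Steady-state peak Cmax,ss = C₀·R ≈ 5.196 × 1.2444 ≈ 6.466 mcg/mL.
Peak 6.5 mcg/mL vs MTC 10 mcg/mL: below toxic threshold.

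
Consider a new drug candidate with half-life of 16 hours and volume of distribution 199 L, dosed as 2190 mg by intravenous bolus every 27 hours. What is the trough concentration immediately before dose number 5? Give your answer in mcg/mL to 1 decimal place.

4.9 mcg/mL

f = (1/2)^(τ/t½) = (1/2)^(27/16) ≈ 0.3105.
C₀ = D/Vd = 2190/199 ≈ 11.005 mcg/mL.
Before the 5th dose, 4 doses have been given. Superposition: Cmin = C₀·(f + f² + … + f^4).
≈ 11.005 × (0.3105 + 0.0964 + 0.0299 + 0.0093) ≈ 11.005 × 0.4461 ≈ 4.909 mcg/mL.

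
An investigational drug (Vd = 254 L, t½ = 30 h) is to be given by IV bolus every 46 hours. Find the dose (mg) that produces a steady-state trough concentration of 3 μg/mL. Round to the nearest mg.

τ/t½ = 46/30 ≈ 1.5333, so f = (1/2)^(46/30) ≈ 0.345478.
Cmin,ss = (D/Vd)·f/(1−f), so D = Cmin,ss·Vd·(1−f)/f.
D = 3 × 254 × (1−f)/f ≈ 3 × 254 × 1.89454 ≈ 1443.64 mg.

1444 mg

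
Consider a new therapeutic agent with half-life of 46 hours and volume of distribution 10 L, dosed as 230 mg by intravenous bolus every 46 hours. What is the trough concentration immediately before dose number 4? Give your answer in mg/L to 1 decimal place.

20.1 mg/L

f = (1/2)^(τ/t½) = (1/2)^(46/46) ≈ 0.5000.
C₀ = D/Vd = 230/10 ≈ 23.000 mg/L.
Before the 4th dose, 3 doses have been given. Superposition: Cmin = C₀·(f + f² + … + f^3).
≈ 23.000 × (0.5000 + 0.2500 + 0.1250) ≈ 23.000 × 0.8750 ≈ 20.125 mg/L.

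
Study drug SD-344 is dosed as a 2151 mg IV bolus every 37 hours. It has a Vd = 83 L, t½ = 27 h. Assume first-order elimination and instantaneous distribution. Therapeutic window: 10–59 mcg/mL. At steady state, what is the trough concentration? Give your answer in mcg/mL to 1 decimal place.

Over one 37-h interval, 37/27 ≈ 1.3704 half-lives elapse, leaving f ≈ 0.3868 of each dose.
Single-dose peak C₀ = D/Vd = 2151/83 ≈ 25.916 mcg/mL.
Steady-state trough Cmin,ss = C₀·f/(1−f) ≈ 25.916 × 0.3868/0.6132 ≈ 16.348 mcg/mL.
Trough 16.3 mcg/mL vs MEC 10 mcg/mL: adequate.

16.3 mcg/mL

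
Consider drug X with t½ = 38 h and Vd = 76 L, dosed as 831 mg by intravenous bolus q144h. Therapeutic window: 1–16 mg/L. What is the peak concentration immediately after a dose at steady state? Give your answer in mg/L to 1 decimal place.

Over one 144-h interval, 144/38 ≈ 3.7895 half-lives elapse, leaving f ≈ 0.0723 of each dose.
Accumulation ratio R = 1/(1 − f) ≈ 1/0.9277 ≈ 1.0779.
Each bolus raises the concentration by D/Vd = 831/76 ≈ 10.934 mg/L.
Cmax,ss = C₀/(1 − f) ≈ 10.934/0.9277 ≈ 11.786 mg/L.
Peak 11.8 mg/L vs MTC 16 mg/L: below toxic threshold.

11.8 mg/L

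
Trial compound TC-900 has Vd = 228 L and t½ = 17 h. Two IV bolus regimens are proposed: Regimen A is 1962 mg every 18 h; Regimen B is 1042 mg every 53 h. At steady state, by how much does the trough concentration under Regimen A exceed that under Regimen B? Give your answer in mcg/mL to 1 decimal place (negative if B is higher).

7.3 mcg/mL

Regimen A: f = (1/2)^(18/17) ≈ 0.4800; Cmin,ss = (1962/228)·f/(1−f) ≈ 7.943 mcg/mL.
Regimen B: f = (1/2)^(53/17) ≈ 0.1152; Cmin,ss = (1042/228)·f/(1−f) ≈ 0.595 mcg/mL.
Difference ≈ 7.943 − 0.595 ≈ 7.348 mcg/mL.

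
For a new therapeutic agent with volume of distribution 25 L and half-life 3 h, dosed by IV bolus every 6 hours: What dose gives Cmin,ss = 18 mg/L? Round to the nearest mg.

τ/t½ = 6/3 ≈ 2, so f = (1/2)^(6/3) ≈ 0.250000.
Cmin,ss = (D/Vd)·f/(1−f), so D = Cmin,ss·Vd·(1−f)/f.
D = 18 × 25 × (1−f)/f ≈ 18 × 25 × 3.00000 ≈ 1350.00 mg.

1350 mg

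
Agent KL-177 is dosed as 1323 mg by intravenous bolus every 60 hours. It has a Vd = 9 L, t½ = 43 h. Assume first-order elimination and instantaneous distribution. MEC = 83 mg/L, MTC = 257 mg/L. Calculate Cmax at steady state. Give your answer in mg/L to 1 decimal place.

237.2 mg/L

Over one 60-h interval, 60/43 ≈ 1.3953 half-lives elapse, leaving f ≈ 0.3802 of each dose.
Accumulation ratio R = 1/(1 − f) ≈ 1/0.6198 ≈ 1.6134.
Each bolus raises the concentration by D/Vd = 1323/9 ≈ 147.000 mg/L.
Steady-state peak Cmax,ss = C₀·R ≈ 147.000 × 1.6134 ≈ 237.170 mg/L.
Peak 237.2 mg/L vs MTC 257 mg/L: below toxic threshold.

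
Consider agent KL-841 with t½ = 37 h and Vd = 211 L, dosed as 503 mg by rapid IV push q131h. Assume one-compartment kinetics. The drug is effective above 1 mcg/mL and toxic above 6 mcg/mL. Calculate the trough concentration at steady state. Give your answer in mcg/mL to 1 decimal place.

0.2 mcg/mL

τ/t½ = 131/37 ≈ 3.5405, so fraction remaining f = (1/2)^(131/37) ≈ 0.0859.
Accumulation ratio R = 1/(1 − f) ≈ 1/0.9141 ≈ 1.0940.
Single-dose peak C₀ = D/Vd = 503/211 ≈ 2.384 mcg/mL.
Cmax,ss = C₀/(1 − f) ≈ 2.384/0.9141 ≈ 2.608 mcg/mL.
Steady-state trough Cmin,ss = Cmax,ss·f ≈ 2.608 × 0.0859 ≈ 0.224 mcg/mL.
Trough 0.2 mcg/mL vs MEC 1 mcg/mL: subtherapeutic.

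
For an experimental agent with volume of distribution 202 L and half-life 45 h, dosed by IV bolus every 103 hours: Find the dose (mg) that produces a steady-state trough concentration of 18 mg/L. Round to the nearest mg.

τ/t½ = 103/45 ≈ 2.2889, so f = (1/2)^(103/45) ≈ 0.204633.
Cmin,ss = (D/Vd)·f/(1−f), so D = Cmin,ss·Vd·(1−f)/f.
D = 18 × 202 × (1−f)/f ≈ 18 × 202 × 3.88680 ≈ 14132.40 mg.

14132 mg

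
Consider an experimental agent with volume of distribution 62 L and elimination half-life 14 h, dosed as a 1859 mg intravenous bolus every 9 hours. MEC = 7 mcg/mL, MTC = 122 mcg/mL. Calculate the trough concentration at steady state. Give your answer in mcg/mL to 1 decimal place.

τ/t½ = 9/14 ≈ 0.64286, so fraction remaining f = (1/2)^(9/14) ≈ 0.6404.
At steady state, accumulation factor R = 1/(1 − e^(−kτ)) ≈ 2.7809.
Each bolus raises the concentration by D/Vd = 1859/62 ≈ 29.984 mcg/mL.
Cmax,ss = C₀/(1 − f) ≈ 29.984/0.3596 ≈ 83.382 mcg/mL.
One interval later, Cmin,ss = Cmax,ss·e^(−kτ) ≈ 83.382 × 0.6404 ≈ 53.398 mcg/mL.
Trough 53.4 mcg/mL vs MEC 7 mcg/mL: adequate.

53.4 mcg/mL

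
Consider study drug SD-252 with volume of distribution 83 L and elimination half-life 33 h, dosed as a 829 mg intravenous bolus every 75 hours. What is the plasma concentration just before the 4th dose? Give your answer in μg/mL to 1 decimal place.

f = (1/2)^(τ/t½) = (1/2)^(75/33) ≈ 0.2069.
C₀ = D/Vd = 829/83 ≈ 9.988 μg/mL.
Before the 4th dose, 3 doses have been given. Superposition: Cmin = C₀·(f + f² + … + f^3).
≈ 9.988 × (0.2069 + 0.0428 + 0.0089) ≈ 9.988 × 0.2586 ≈ 2.583 μg/mL.

2.6 μg/mL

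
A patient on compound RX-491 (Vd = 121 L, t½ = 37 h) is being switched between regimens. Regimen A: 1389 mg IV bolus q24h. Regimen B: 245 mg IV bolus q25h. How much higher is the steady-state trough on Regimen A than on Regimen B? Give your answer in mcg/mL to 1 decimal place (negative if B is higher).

16.8 mcg/mL

Regimen A: f = (1/2)^(24/37) ≈ 0.6379; Cmin,ss = (1389/121)·f/(1−f) ≈ 20.223 mcg/mL.
Regimen B: f = (1/2)^(25/37) ≈ 0.6260; Cmin,ss = (245/121)·f/(1−f) ≈ 3.389 mcg/mL.
Difference ≈ 20.223 − 3.389 ≈ 16.834 mcg/mL.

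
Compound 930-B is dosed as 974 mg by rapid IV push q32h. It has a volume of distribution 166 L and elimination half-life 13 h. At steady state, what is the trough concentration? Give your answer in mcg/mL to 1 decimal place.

τ/t½ = 32/13 ≈ 2.4615, so fraction remaining f = (1/2)^(32/13) ≈ 0.1816.
Each bolus raises the concentration by D/Vd = 974/166 ≈ 5.867 mcg/mL.
Steady-state trough Cmin,ss = C₀·f/(1−f) ≈ 5.867 × 0.1816/0.8184 ≈ 1.302 mcg/mL.

1.3 mcg/mL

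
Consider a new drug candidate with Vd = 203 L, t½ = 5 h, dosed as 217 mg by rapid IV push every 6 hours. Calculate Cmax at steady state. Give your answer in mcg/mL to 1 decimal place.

1.9 mcg/mL

Over one 6-h interval, 6/5 ≈ 1.2 half-lives elapse, leaving f ≈ 0.4353 of each dose.
Accumulation ratio R = 1/(1 − f) ≈ 1/0.5647 ≈ 1.7709.
Single-dose peak C₀ = D/Vd = 217/203 ≈ 1.069 mcg/mL.
Cmax,ss = C₀/(1 − f) ≈ 1.069/0.5647 ≈ 1.893 mcg/mL.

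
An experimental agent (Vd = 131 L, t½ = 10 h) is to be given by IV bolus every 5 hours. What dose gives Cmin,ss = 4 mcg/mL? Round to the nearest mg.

217 mg

τ/t½ = 5/10 ≈ 0.5, so f = (1/2)^(5/10) ≈ 0.707107.
Cmin,ss = (D/Vd)·f/(1−f), so D = Cmin,ss·Vd·(1−f)/f.
D = 4 × 131 × (1−f)/f ≈ 4 × 131 × 0.41421 ≈ 217.05 mg.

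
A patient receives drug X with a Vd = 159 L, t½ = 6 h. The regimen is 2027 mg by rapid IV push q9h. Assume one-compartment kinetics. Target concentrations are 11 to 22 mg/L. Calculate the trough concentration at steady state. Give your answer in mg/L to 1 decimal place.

7.0 mg/L

Over one 9-h interval, 9/6 ≈ 1.5 half-lives elapse, leaving f ≈ 0.3536 of each dose.
At steady state, accumulation factor R = 1/(1 − e^(−kτ)) ≈ 1.5470.
Single-dose peak C₀ = D/Vd = 2027/159 ≈ 12.748 mg/L.
Cmax,ss = C₀/(1 − f) ≈ 12.748/0.6464 ≈ 19.722 mg/L.
One interval later, Cmin,ss = Cmax,ss·e^(−kτ) ≈ 19.722 × 0.3536 ≈ 6.974 mg/L.
Trough 7.0 mg/L vs MEC 11 mg/L: subtherapeutic.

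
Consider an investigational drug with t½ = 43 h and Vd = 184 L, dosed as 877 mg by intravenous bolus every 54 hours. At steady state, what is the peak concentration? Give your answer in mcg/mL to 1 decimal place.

8.2 mcg/mL

τ/t½ = 54/43 ≈ 1.2558, so fraction remaining f = (1/2)^(54/43) ≈ 0.4188.
Accumulation ratio R = 1/(1 − f) ≈ 1/0.5812 ≈ 1.7206.
Single-dose peak C₀ = D/Vd = 877/184 ≈ 4.766 mcg/mL.
Steady-state peak Cmax,ss = C₀·R ≈ 4.766 × 1.7206 ≈ 8.200 mcg/mL.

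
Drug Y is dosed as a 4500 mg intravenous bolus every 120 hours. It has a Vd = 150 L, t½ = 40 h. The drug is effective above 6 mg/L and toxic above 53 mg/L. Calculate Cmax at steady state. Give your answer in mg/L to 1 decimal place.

τ = 120 h = 3 half-lives, so f = (1/2)^3 = 0.125.
At steady state, R = 1/(1 − 0.125) = 8/7.
Single-dose peak C₀ = D/Vd = 4500/150 = 30 mg/L.
Steady-state peak Cmax,ss = C₀·R = 30 × 8/7 ≈ 34.286 mg/L.
Peak 34.3 mg/L vs MTC 53 mg/L: below toxic threshold.

34.3 mg/L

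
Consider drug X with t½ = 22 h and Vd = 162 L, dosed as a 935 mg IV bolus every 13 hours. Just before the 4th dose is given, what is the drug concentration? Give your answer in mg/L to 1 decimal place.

8.1 mg/L

f = (1/2)^(τ/t½) = (1/2)^(13/22) ≈ 0.6639.
C₀ = D/Vd = 935/162 ≈ 5.772 mg/L.
Before the 4th dose, 3 doses have been given. Superposition: Cmin = C₀·(f + f² + … + f^3).
≈ 5.772 × (0.6639 + 0.4408 + 0.2926) ≈ 5.772 × 1.3973 ≈ 8.065 mg/L.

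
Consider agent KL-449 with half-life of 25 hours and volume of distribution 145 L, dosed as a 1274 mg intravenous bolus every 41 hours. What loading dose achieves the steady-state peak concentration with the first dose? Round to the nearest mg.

1876 mg

f = (1/2)^(41/25) ≈ 0.320856; accumulation ratio R = 1/(1−f) ≈ 1.47244.
Loading dose to hit Cmax,ss on first dose: D_load = D_maint·R ≈ 1274 × 1.47244 ≈ 1875.89 mg.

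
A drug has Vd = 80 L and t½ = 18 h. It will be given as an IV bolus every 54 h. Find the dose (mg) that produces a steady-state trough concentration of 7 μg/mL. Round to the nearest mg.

3920 mg

τ/t½ = 54/18 ≈ 3, so f = (1/2)^(54/18) ≈ 0.125000.
Cmin,ss = (D/Vd)·f/(1−f), so D = Cmin,ss·Vd·(1−f)/f.
D = 7 × 80 × (1−f)/f ≈ 7 × 80 × 7.00000 ≈ 3920.00 mg.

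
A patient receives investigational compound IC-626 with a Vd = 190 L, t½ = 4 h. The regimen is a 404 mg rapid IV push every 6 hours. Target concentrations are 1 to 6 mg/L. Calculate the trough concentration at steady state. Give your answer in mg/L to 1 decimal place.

k = ln2/t½ = ln2/4 ≈ 0.173287 h⁻¹; fraction remaining f = e^(−kτ) = e^(−0.173287×6) ≈ 0.3536.
Single-dose peak C₀ = D/Vd = 404/190 ≈ 2.126 mg/L.
Steady-state trough Cmin,ss = C₀·f/(1−f) ≈ 2.126 × 0.3536/0.6464 ≈ 1.163 mg/L.
Trough 1.2 mg/L vs MEC 1 mg/L: adequate.

1.2 mg/L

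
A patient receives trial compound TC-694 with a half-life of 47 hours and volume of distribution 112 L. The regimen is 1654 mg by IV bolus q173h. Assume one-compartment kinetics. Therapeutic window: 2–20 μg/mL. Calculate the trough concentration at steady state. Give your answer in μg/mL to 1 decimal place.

1.2 μg/mL

Over one 173-h interval, 173/47 ≈ 3.6809 half-lives elapse, leaving f ≈ 0.0780 of each dose.
Accumulation ratio R = 1/(1 − f) ≈ 1/0.9220 ≈ 1.0846.
Single-dose peak C₀ = D/Vd = 1654/112 ≈ 14.768 μg/mL.
Steady-state peak Cmax,ss = C₀·R ≈ 14.768 × 1.0846 ≈ 16.017 μg/mL.
One interval later, Cmin,ss = Cmax,ss·e^(−kτ) ≈ 16.017 × 0.0780 ≈ 1.249 μg/mL.
Trough 1.2 μg/mL vs MEC 2 μg/mL: subtherapeutic.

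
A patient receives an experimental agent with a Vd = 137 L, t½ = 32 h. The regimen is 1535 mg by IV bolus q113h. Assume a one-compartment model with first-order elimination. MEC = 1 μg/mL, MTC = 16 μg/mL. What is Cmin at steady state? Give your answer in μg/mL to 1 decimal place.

τ/t½ = 113/32 ≈ 3.5312, so fraction remaining f = (1/2)^(113/32) ≈ 0.0865.
At steady state, accumulation factor R = 1/(1 − e^(−kτ)) ≈ 1.0947.
Single-dose peak C₀ = D/Vd = 1535/137 ≈ 11.204 μg/mL.
Steady-state peak Cmax,ss = C₀·R ≈ 11.204 × 1.0947 ≈ 12.265 μg/mL.
Steady-state trough Cmin,ss = Cmax,ss·f ≈ 12.265 × 0.0865 ≈ 1.061 μg/mL.
Trough 1.1 μg/mL vs MEC 1 μg/mL: adequate.

1.1 μg/mL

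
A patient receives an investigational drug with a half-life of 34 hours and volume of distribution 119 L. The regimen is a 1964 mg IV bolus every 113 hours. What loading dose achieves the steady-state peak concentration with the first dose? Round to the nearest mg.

2182 mg

f = (1/2)^(113/34) ≈ 0.099889; accumulation ratio R = 1/(1−f) ≈ 1.11097.
Loading dose to hit Cmax,ss on first dose: D_load = D_maint·R ≈ 1964 × 1.11097 ≈ 2181.95 mg.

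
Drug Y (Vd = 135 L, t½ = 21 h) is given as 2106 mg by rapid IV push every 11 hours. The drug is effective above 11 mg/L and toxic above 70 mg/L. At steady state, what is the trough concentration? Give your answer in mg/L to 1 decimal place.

Over one 11-h interval, 11/21 ≈ 0.52381 half-lives elapse, leaving f ≈ 0.6955 of each dose.
Each bolus raises the concentration by D/Vd = 2106/135 ≈ 15.600 mg/L.
Steady-state trough Cmin,ss = C₀·f/(1−f) ≈ 15.600 × 0.6955/0.3045 ≈ 35.632 mg/L.
Trough 35.6 mg/L vs MEC 11 mg/L: adequate.

35.6 mg/L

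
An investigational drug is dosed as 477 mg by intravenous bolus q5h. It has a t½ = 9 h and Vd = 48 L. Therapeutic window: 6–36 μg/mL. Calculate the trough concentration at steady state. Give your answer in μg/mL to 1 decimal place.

21.2 μg/mL

k = ln2/t½ = ln2/9 ≈ 0.077016 h⁻¹; fraction remaining f = e^(−kτ) = e^(−0.077016×5) ≈ 0.6804.
Accumulation ratio R = 1/(1 − f) ≈ 1/0.3196 ≈ 3.1289.
Single-dose peak C₀ = D/Vd = 477/48 ≈ 9.938 μg/mL.
Cmax,ss = C₀/(1 − f) ≈ 9.938/0.3196 ≈ 31.095 μg/mL.
One interval later, Cmin,ss = Cmax,ss·e^(−kτ) ≈ 31.095 × 0.6804 ≈ 21.157 μg/mL.
Trough 21.2 μg/mL vs MEC 6 μg/mL: adequate.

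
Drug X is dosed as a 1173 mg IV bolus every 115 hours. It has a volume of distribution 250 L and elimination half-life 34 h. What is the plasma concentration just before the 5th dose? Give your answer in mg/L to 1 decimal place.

0.5 mg/L

f = (1/2)^(τ/t½) = (1/2)^(115/34) ≈ 0.0959.
C₀ = D/Vd = 1173/250 ≈ 4.692 mg/L.
Before the 5th dose, 4 doses have been given. Superposition: Cmin = C₀·(f + f² + … + f^4).
≈ 4.692 × (0.0959 + 0.0092 + 0.0009 + 0.0001) ≈ 4.692 × 0.1061 ≈ 0.498 mg/L.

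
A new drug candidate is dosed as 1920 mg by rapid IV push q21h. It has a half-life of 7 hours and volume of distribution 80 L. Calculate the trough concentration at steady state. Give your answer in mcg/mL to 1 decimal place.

3.4 mcg/mL

τ = 21 h = 3 half-lives, so f = (1/2)^3 = 0.125.
At steady state, R = 1/(1 − 0.125) = 8/7.
Single-dose peak C₀ = D/Vd = 1920/80 = 24 mcg/mL.
Steady-state peak Cmax,ss = C₀·R = 24 × 8/7 ≈ 27.429 mcg/mL.
Steady-state trough Cmin,ss = Cmax,ss·f ≈ 27.429 × 0.125 ≈ 3.429 mcg/mL.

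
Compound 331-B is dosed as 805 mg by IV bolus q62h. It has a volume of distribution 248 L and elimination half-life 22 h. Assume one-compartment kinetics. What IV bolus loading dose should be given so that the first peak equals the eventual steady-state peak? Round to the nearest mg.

f = (1/2)^(62/22) ≈ 0.141789; accumulation ratio R = 1/(1−f) ≈ 1.16521.
Loading dose to hit Cmax,ss on first dose: D_load = D_maint·R ≈ 805 × 1.16521 ≈ 937.99 mg.

938 mg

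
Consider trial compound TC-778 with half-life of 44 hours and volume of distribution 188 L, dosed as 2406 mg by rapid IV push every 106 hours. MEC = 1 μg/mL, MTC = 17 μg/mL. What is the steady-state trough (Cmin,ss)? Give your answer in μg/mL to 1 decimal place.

τ/t½ = 106/44 ≈ 2.4091, so fraction remaining f = (1/2)^(106/44) ≈ 0.1883.
At steady state, accumulation factor R = 1/(1 − e^(−kτ)) ≈ 1.2320.
Single-dose peak C₀ = D/Vd = 2406/188 ≈ 12.798 μg/mL.
Cmax,ss = C₀/(1 − f) ≈ 12.798/0.8117 ≈ 15.767 μg/mL.
Steady-state trough Cmin,ss = Cmax,ss·f ≈ 15.767 × 0.1883 ≈ 2.969 μg/mL.
Trough 3.0 μg/mL vs MEC 1 μg/mL: adequate.

3.0 μg/mL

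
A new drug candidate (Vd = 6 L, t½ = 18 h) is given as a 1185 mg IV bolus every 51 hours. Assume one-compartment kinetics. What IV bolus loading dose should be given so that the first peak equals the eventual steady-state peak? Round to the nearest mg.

1378 mg

f = (1/2)^(51/18) ≈ 0.140308; accumulation ratio R = 1/(1−f) ≈ 1.16321.
Loading dose to hit Cmax,ss on first dose: D_load = D_maint·R ≈ 1185 × 1.16321 ≈ 1378.40 mg.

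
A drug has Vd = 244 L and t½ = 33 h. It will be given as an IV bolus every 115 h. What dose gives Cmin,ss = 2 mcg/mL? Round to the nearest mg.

τ/t½ = 115/33 ≈ 3.4848, so f = (1/2)^(115/33) ≈ 0.089322.
Cmin,ss = (D/Vd)·f/(1−f), so D = Cmin,ss·Vd·(1−f)/f.
D = 2 × 244 × (1−f)/f ≈ 2 × 244 × 10.19545 ≈ 4975.38 mg.

4975 mg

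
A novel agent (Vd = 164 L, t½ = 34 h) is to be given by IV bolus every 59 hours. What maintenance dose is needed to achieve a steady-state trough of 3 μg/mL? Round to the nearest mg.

τ/t½ = 59/34 ≈ 1.7353, so f = (1/2)^(59/34) ≈ 0.300348.
Cmin,ss = (D/Vd)·f/(1−f), so D = Cmin,ss·Vd·(1−f)/f.
D = 3 × 164 × (1−f)/f ≈ 3 × 164 × 2.32947 ≈ 1146.10 mg.

1146 mg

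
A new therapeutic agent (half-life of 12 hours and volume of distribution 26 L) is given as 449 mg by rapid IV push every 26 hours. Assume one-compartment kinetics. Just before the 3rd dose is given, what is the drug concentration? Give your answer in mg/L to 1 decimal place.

f = (1/2)^(τ/t½) = (1/2)^(26/12) ≈ 0.2227.
C₀ = D/Vd = 449/26 ≈ 17.269 mg/L.
Before the 3rd dose, 2 doses have been given. Superposition: Cmin = C₀·(f + f²).
≈ 17.269 × (0.2227 + 0.0496) ≈ 17.269 × 0.2723 ≈ 4.702 mg/L.

4.7 mg/L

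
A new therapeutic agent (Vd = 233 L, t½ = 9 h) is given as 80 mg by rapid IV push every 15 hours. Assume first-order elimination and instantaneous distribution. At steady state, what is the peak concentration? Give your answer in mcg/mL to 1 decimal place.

Over one 15-h interval, 15/9 ≈ 1.6667 half-lives elapse, leaving f ≈ 0.3150 of each dose.
Accumulation ratio R = 1/(1 − f) ≈ 1/0.6850 ≈ 1.4599.
Each bolus raises the concentration by D/Vd = 80/233 ≈ 0.343 mcg/mL.
Steady-state peak Cmax,ss = C₀·R ≈ 0.343 × 1.4599 ≈ 0.501 mcg/mL.

0.5 mcg/mL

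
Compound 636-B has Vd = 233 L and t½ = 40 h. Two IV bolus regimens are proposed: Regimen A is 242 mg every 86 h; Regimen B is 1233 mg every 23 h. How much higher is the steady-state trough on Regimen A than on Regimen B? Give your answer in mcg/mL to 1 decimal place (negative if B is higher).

-10.5 mcg/mL

Regimen A: f = (1/2)^(86/40) ≈ 0.2253; Cmin,ss = (242/233)·f/(1−f) ≈ 0.302 mcg/mL.
Regimen B: f = (1/2)^(23/40) ≈ 0.6713; Cmin,ss = (1233/233)·f/(1−f) ≈ 10.807 mcg/mL.
Difference ≈ 0.302 − 10.807 ≈ -10.505 mcg/mL.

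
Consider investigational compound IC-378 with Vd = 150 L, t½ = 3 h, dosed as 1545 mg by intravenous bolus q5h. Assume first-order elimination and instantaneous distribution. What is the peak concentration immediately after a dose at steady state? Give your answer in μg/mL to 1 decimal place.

Over one 5-h interval, 5/3 ≈ 1.6667 half-lives elapse, leaving f ≈ 0.3150 of each dose.
At steady state, accumulation factor R = 1/(1 − e^(−kτ)) ≈ 1.4599.
Single-dose peak C₀ = D/Vd = 1545/150 ≈ 10.300 μg/mL.
Steady-state peak Cmax,ss = C₀·R ≈ 10.300 × 1.4599 ≈ 15.037 μg/mL.

15.0 μg/mL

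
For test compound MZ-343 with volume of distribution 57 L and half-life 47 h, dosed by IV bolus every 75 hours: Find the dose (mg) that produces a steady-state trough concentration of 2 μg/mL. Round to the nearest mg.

231 mg

τ/t½ = 75/47 ≈ 1.5957, so f = (1/2)^(75/47) ≈ 0.330851.
Cmin,ss = (D/Vd)·f/(1−f), so D = Cmin,ss·Vd·(1−f)/f.
D = 2 × 57 × (1−f)/f ≈ 2 × 57 × 2.02251 ≈ 230.57 mg.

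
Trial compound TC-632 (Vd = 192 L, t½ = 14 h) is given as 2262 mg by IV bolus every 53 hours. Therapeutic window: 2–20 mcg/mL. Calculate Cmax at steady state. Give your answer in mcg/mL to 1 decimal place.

τ/t½ = 53/14 ≈ 3.7857, so fraction remaining f = (1/2)^(53/14) ≈ 0.0725.
Accumulation ratio R = 1/(1 − f) ≈ 1/0.9275 ≈ 1.0782.
Single-dose peak C₀ = D/Vd = 2262/192 ≈ 11.781 mcg/mL.
Steady-state peak Cmax,ss = C₀·R ≈ 11.781 × 1.0782 ≈ 12.702 mcg/mL.
Peak 12.7 mcg/mL vs MTC 20 mcg/mL: below toxic threshold.

12.7 mcg/mL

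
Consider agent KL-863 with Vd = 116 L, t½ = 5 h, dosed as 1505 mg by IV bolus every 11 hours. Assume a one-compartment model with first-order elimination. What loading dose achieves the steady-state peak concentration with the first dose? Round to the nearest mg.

f = (1/2)^(11/5) ≈ 0.217638; accumulation ratio R = 1/(1−f) ≈ 1.27818.
Loading dose to hit Cmax,ss on first dose: D_load = D_maint·R ≈ 1505 × 1.27818 ≈ 1923.66 mg.

1924 mg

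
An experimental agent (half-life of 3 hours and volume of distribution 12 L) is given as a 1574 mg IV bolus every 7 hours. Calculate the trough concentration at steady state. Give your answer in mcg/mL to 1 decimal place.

32.5 mcg/mL

k = ln2/t½ = ln2/3 ≈ 0.231049 h⁻¹; fraction remaining f = e^(−kτ) = e^(−0.231049×7) ≈ 0.1984.
At steady state, accumulation factor R = 1/(1 − e^(−kτ)) ≈ 1.2475.
Single-dose peak C₀ = D/Vd = 1574/12 ≈ 131.167 mcg/mL.
Steady-state peak Cmax,ss = C₀·R ≈ 131.167 × 1.2475 ≈ 163.631 mcg/mL.
Steady-state trough Cmin,ss = Cmax,ss·f ≈ 163.631 × 0.1984 ≈ 32.464 mcg/mL.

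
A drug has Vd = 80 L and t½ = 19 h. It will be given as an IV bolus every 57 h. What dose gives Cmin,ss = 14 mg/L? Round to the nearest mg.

7840 mg

τ/t½ = 57/19 ≈ 3, so f = (1/2)^(57/19) ≈ 0.125000.
Cmin,ss = (D/Vd)·f/(1−f), so D = Cmin,ss·Vd·(1−f)/f.
D = 14 × 80 × (1−f)/f ≈ 14 × 80 × 7.00000 ≈ 7840.00 mg.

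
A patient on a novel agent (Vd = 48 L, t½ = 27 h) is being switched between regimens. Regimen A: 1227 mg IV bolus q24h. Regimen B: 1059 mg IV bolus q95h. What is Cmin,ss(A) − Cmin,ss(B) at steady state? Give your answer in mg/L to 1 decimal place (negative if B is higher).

Regimen A: f = (1/2)^(24/27) ≈ 0.5400; Cmin,ss = (1227/48)·f/(1−f) ≈ 30.008 mg/L.
Regimen B: f = (1/2)^(95/27) ≈ 0.0873; Cmin,ss = (1059/48)·f/(1−f) ≈ 2.110 mg/L.
Difference ≈ 30.008 − 2.110 ≈ 27.898 mg/L.

27.9 mg/L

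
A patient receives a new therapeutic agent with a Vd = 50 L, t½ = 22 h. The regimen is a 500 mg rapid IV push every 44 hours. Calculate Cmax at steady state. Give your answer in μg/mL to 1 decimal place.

τ = 44 h = 2 half-lives, so f = (1/2)^2 = 0.25.
At steady state, R = 1/(1 − 0.25) = 4/3.
Single-dose peak C₀ = D/Vd = 500/50 = 10 μg/mL.
Steady-state peak Cmax,ss = C₀·R = 10 × 4/3 ≈ 13.333 μg/mL.

13.3 μg/mL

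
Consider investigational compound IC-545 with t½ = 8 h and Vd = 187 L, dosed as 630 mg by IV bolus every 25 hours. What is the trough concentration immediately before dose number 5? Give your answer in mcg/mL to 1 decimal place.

0.4 mcg/mL

f = (1/2)^(τ/t½) = (1/2)^(25/8) ≈ 0.1146.
C₀ = D/Vd = 630/187 ≈ 3.369 mcg/mL.
Before the 5th dose, 4 doses have been given. Superposition: Cmin = C₀·(f + f² + … + f^4).
≈ 3.369 × (0.1146 + 0.0131 + 0.0015 + 0.0002) ≈ 3.369 × 0.1294 ≈ 0.436 mcg/mL.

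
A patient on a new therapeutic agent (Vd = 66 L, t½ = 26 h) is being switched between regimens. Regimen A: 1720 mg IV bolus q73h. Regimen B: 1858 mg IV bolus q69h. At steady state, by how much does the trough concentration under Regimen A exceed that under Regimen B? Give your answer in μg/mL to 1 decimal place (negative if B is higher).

Regimen A: f = (1/2)^(73/26) ≈ 0.1428; Cmin,ss = (1720/66)·f/(1−f) ≈ 4.341 μg/mL.
Regimen B: f = (1/2)^(69/26) ≈ 0.1589; Cmin,ss = (1858/66)·f/(1−f) ≈ 5.318 μg/mL.
Difference ≈ 4.341 − 5.318 ≈ -0.977 μg/mL.

-1.0 μg/mL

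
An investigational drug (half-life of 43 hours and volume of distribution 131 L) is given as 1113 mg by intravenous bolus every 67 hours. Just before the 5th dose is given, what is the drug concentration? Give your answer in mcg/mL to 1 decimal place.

4.3 mcg/mL

f = (1/2)^(τ/t½) = (1/2)^(67/43) ≈ 0.3396.
C₀ = D/Vd = 1113/131 ≈ 8.496 mcg/mL.
Before the 5th dose, 4 doses have been given. Superposition: Cmin = C₀·(f + f² + … + f^4).
≈ 8.496 × (0.3396 + 0.1153 + 0.0392 + 0.0133) ≈ 8.496 × 0.5074 ≈ 4.311 mcg/mL.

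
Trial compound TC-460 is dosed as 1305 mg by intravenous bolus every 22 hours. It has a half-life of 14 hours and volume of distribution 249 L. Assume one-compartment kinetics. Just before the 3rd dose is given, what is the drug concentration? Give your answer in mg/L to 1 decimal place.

f = (1/2)^(τ/t½) = (1/2)^(22/14) ≈ 0.3365.
C₀ = D/Vd = 1305/249 ≈ 5.241 mg/L.
Before the 3rd dose, 2 doses have been given. Superposition: Cmin = C₀·(f + f²).
≈ 5.241 × (0.3365 + 0.1132) ≈ 5.241 × 0.4497 ≈ 2.357 mg/L.

2.4 mg/L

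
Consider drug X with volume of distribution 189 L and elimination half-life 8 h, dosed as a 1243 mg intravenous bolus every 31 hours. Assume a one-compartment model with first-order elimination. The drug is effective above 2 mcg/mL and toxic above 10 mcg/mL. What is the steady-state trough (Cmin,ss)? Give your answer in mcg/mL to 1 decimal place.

k = ln2/t½ = ln2/8 ≈ 0.086643 h⁻¹; fraction remaining f = e^(−kτ) = e^(−0.086643×31) ≈ 0.0682.
At steady state, accumulation factor R = 1/(1 − e^(−kτ)) ≈ 1.0732.
Each bolus raises the concentration by D/Vd = 1243/189 ≈ 6.577 mcg/mL.
Steady-state peak Cmax,ss = C₀·R ≈ 6.577 × 1.0732 ≈ 7.058 mcg/mL.
Steady-state trough Cmin,ss = Cmax,ss·f ≈ 7.058 × 0.0682 ≈ 0.481 mcg/mL.
Trough 0.5 mcg/mL vs MEC 2 mcg/mL: subtherapeutic.

0.5 mcg/mL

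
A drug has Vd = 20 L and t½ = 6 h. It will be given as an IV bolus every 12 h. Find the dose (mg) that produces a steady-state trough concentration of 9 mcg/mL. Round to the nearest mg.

540 mg

τ/t½ = 12/6 ≈ 2, so f = (1/2)^(12/6) ≈ 0.250000.
Cmin,ss = (D/Vd)·f/(1−f), so D = Cmin,ss·Vd·(1−f)/f.
D = 9 × 20 × (1−f)/f ≈ 9 × 20 × 3.00000 ≈ 540.00 mg.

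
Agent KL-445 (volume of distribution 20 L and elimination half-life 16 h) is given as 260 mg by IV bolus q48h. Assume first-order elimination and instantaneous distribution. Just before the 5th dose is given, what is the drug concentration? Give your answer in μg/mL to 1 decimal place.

f = (1/2)^(τ/t½) = (1/2)^(48/16) ≈ 0.1250.
C₀ = D/Vd = 260/20 ≈ 13.000 μg/mL.
Before the 5th dose, 4 doses have been given. Superposition: Cmin = C₀·(f + f² + … + f^4).
≈ 13.000 × (0.1250 + 0.0156 + 0.0020 + 0.0002) ≈ 13.000 × 0.1428 ≈ 1.856 μg/mL.

1.9 μg/mL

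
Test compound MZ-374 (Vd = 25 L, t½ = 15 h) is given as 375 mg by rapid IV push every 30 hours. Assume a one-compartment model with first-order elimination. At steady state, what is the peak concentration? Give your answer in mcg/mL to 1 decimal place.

20.0 mcg/mL

τ = 30 h = 2 half-lives, so f = (1/2)^2 = 0.25.
At steady state, R = 1/(1 − 0.25) = 4/3.
Single-dose peak C₀ = D/Vd = 375/25 = 15 mcg/mL.
Steady-state peak Cmax,ss = C₀·R = 15 × 4/3 ≈ 20.000 mcg/mL.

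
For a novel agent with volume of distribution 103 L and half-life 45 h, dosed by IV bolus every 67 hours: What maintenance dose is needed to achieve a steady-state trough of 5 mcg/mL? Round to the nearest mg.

τ/t½ = 67/45 ≈ 1.4889, so f = (1/2)^(67/45) ≈ 0.356287.
Cmin,ss = (D/Vd)·f/(1−f), so D = Cmin,ss·Vd·(1−f)/f.
D = 5 × 103 × (1−f)/f ≈ 5 × 103 × 1.80673 ≈ 930.47 mg.

930 mg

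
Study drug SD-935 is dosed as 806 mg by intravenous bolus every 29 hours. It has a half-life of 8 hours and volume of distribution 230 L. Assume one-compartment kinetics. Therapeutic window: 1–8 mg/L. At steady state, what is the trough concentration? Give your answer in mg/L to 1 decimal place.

Over one 29-h interval, 29/8 ≈ 3.625 half-lives elapse, leaving f ≈ 0.0811 of each dose.
Accumulation ratio R = 1/(1 − f) ≈ 1/0.9189 ≈ 1.0883.
Single-dose peak C₀ = D/Vd = 806/230 ≈ 3.504 mg/L.
Cmax,ss = C₀/(1 − f) ≈ 3.504/0.9189 ≈ 3.813 mg/L.
Steady-state trough Cmin,ss = Cmax,ss·f ≈ 3.813 × 0.0811 ≈ 0.309 mg/L.
Trough 0.3 mg/L vs MEC 1 mg/L: subtherapeutic.

0.3 mg/L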